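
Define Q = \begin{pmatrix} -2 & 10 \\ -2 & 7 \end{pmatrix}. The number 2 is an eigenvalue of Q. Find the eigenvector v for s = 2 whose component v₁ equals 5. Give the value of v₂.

Q − 2I = [[-4, 10], [-2, 5]].
Solving (Q − 2I)v = 0 gives the eigenspace spanned by (5, 2).
With v₁ = 5, v = (5, 2), so v₂ = 2.

2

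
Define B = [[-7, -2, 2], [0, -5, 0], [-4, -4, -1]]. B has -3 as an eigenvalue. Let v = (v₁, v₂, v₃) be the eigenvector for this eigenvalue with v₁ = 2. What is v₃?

4

B + 3I = [[-4, -2, 2], [0, -2, 0], [-4, -4, 2]].
Solving (B + 3I)v = 0 gives the eigenspace spanned by (2, 0, 4).
With v₁ = 2, v = (2, 0, 4), so v₃ = 4.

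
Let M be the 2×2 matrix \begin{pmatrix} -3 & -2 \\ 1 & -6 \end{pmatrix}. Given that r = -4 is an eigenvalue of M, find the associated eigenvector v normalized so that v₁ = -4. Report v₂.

-2

M + 4I = [[1, -2], [1, -2]].
Solving (M + 4I)v = 0 gives the eigenspace spanned by (-4, -2).
With v₁ = -4, v = (-4, -2), so v₂ = -2.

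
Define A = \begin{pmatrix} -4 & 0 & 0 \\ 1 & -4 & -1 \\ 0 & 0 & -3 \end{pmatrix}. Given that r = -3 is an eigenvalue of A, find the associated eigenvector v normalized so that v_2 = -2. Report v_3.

2

A + 3I = [[-1, 0, 0], [1, -1, -1], [0, 0, 0]].
Solving (A + 3I)v = 0 gives the eigenspace spanned by (0, -2, 2).
With v_2 = -2, v = (0, -2, 2), so v_3 = 2.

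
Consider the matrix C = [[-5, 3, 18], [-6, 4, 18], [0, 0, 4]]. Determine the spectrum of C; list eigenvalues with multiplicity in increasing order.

Characteristic polynomial: p(t) = t^3 - 3t^2 - 6t + 8 = (t - 4)(t - 1)(t + 2).
Roots (with multiplicity): -2, 1, 4.

-2, 1, 4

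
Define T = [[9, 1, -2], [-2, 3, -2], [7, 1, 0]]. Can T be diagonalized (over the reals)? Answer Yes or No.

Characteristic polynomial: p(s) = s^3 - 12s^2 + 45s - 50 = (s - 5)^2(s - 2).
s = 5 has algebraic multiplicity 2; rank(T − 5I) = 2, so geometric multiplicity = 1.
Geometric multiplicity < algebraic multiplicity, so T is not diagonalizable.

No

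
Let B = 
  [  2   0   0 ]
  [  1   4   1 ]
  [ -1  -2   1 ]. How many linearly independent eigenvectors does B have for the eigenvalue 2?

B − 2I = [[0, 0, 0], [1, 2, 1], [-1, -2, -1]].
This matrix has rank 1, so its null space has dimension 3 − 1 = 2.

2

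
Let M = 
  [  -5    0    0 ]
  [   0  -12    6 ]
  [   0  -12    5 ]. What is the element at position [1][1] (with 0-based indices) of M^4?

1656

Characteristic polynomial: r^3 + 12r^2 + 47r + 60 = (r + 3)(r + 4)(r + 5), so the eigenvalues are -5, -4, -3.
r=-5: eigenvector (1, 0, 0).
r=-4: eigenvector (0, 3, 4).
r=-3: eigenvector (0, 2, 3).
P = [[1, 0, 0], [0, 3, 2], [0, 4, 3]], D = diag(-5, -4, -3), P⁻¹ = [[1, 0, 0], [0, 3, -2], [0, -4, 3]].
M⁴ = P·diag(625, 256, 81)·P⁻¹ = [[625, 0, 0], [0, 1656, -1050], [0, 2100, -1319]].
The requested entry is 1656.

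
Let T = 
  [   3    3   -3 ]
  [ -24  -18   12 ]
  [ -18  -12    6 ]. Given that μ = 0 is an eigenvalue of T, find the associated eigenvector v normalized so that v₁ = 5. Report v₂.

-10

T = [[3, 3, -3], [-24, -18, 12], [-18, -12, 6]].
Solving (T)v = 0 gives the eigenspace spanned by (5, -10, -5).
With v₁ = 5, v = (5, -10, -5), so v₂ = -10.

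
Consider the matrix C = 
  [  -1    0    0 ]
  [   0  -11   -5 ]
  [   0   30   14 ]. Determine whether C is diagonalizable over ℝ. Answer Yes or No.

Characteristic polynomial: p(λ) = λ^3 - 2λ^2 - 7λ - 4 = (λ - 4)(λ + 1)^2.
λ = -1 has algebraic multiplicity 2; rank(C + 1I) = 1, so geometric multiplicity = 2.
Every eigenvalue has geometric = algebraic multiplicity, so C is diagonalizable.

Yes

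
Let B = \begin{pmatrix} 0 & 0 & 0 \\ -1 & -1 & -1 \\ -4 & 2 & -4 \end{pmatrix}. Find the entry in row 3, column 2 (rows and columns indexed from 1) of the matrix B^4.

-130

Characteristic polynomial: r^3 + 5r^2 + 6r = r(r + 2)(r + 3), so the eigenvalues are -3, -2, 0.
r=0: eigenvector (1, 0, -1).
r=-2: eigenvector (0, -1, -1).
r=-3: eigenvector (0, 1, 2).
P = [[1, 0, 0], [0, -1, 1], [-1, -1, 2]], D = diag(0, -2, -3), P⁻¹ = [[1, 0, 0], [1, -2, 1], [1, -1, 1]].
B⁴ = P·diag(0, 16, 81)·P⁻¹ = [[0, 0, 0], [65, -49, 65], [146, -130, 146]].
The requested entry is -130.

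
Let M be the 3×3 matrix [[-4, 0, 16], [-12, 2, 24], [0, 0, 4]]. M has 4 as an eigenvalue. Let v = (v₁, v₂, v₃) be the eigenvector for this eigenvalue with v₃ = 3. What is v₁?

M − 4I = [[-8, 0, 16], [-12, -2, 24], [0, 0, 0]].
Solving (M − 4I)v = 0 gives the eigenspace spanned by (6, 0, 3).
With v₃ = 3, v = (6, 0, 3), so v₁ = 6.

6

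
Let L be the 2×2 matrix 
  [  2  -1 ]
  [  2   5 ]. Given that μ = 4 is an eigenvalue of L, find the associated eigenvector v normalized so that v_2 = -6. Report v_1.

L − 4I = [[-2, -1], [2, 1]].
Solving (L − 4I)v = 0 gives the eigenspace spanned by (3, -6).
With v_2 = -6, v = (3, -6), so v_1 = 3.

3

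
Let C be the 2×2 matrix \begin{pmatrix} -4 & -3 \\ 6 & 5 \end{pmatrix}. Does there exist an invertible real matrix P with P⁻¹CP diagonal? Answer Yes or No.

Characteristic polynomial: p(r) = r^2 - r - 2 = (r - 2)(r + 1).
All 2 eigenvalues are distinct, so C is diagonalizable.

Yes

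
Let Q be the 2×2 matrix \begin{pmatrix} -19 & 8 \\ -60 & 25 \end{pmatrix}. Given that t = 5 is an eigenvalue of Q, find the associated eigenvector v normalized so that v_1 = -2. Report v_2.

-6

Q − 5I = [[-24, 8], [-60, 20]].
Solving (Q − 5I)v = 0 gives the eigenspace spanned by (-2, -6).
With v_1 = -2, v = (-2, -6), so v_2 = -6.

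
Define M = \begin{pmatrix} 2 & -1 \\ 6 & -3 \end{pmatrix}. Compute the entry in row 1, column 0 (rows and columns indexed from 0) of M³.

Characteristic polynomial: r^2 + r = r(r + 1), so the eigenvalues are -1, 0.
r=0: eigenvector (1, 2).
r=-1: eigenvector (1, 3).
P = [[1, 1], [2, 3]], D = diag(0, -1), P⁻¹ = [[3, -1], [-2, 1]].
M³ = P·diag(0, -1)·P⁻¹ = [[2, -1], [6, -3]].
The requested entry is 6.

6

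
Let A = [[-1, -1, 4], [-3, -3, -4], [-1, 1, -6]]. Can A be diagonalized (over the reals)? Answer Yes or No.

No

Characteristic polynomial: p(λ) = λ^3 + 10λ^2 + 32λ + 32 = (λ + 2)(λ + 4)^2.
λ = -4 has algebraic multiplicity 2; rank(A + 4I) = 2, so geometric multiplicity = 1.
Geometric multiplicity < algebraic multiplicity, so A is not diagonalizable.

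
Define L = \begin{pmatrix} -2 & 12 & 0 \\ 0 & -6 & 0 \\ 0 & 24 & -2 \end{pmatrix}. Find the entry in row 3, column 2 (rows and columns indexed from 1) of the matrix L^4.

Characteristic polynomial: s^3 + 10s^2 + 28s + 24 = (s + 2)^2(s + 6), so the eigenvalues are -6, -2, -2.
s=-6: eigenvector (-3, 1, -6).
s=-2: eigenvector (1, 0, 2).
s=-2: eigenvector (0, 0, 1).
P = [[-3, 1, 0], [1, 0, 0], [-6, 2, 1]], D = diag(-6, -2, -2), P⁻¹ = [[0, 1, 0], [1, 3, 0], [-2, 0, 1]].
L⁴ = P·diag(1296, 16, 16)·P⁻¹ = [[16, -3840, 0], [0, 1296, 0], [0, -7680, 16]].
The requested entry is -7680.

-7680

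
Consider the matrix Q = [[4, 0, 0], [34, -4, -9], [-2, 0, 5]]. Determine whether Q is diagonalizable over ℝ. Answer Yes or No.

Yes

Characteristic polynomial: p(λ) = λ^3 - 5λ^2 - 16λ + 80 = (λ - 5)(λ - 4)(λ + 4).
All 3 eigenvalues are distinct, so Q is diagonalizable.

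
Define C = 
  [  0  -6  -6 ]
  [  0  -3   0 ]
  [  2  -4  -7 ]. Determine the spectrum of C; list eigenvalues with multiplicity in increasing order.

Characteristic polynomial: p(r) = r^3 + 10r^2 + 33r + 36 = (r + 3)^2(r + 4).
Roots (with multiplicity): -4, -3, -3.

-4, -3, -3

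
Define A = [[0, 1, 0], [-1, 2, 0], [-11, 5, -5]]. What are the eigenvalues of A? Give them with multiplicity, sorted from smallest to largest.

Characteristic polynomial: p(t) = t^3 + 3t^2 - 9t + 5 = (t - 1)^2(t + 5).
Roots (with multiplicity): -5, 1, 1.

-5, 1, 1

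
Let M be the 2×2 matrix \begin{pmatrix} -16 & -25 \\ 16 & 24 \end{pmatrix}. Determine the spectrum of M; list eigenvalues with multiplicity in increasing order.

Characteristic polynomial: p(t) = t^2 - 8t + 16 = (t - 4)^2.
Roots (with multiplicity): 4, 4.

4, 4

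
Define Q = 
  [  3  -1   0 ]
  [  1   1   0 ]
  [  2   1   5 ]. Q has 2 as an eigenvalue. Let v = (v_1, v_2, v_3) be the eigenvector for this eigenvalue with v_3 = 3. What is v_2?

Q − 2I = [[1, -1, 0], [1, -1, 0], [2, 1, 3]].
Solving (Q − 2I)v = 0 gives the eigenspace spanned by (-3, -3, 3).
With v_3 = 3, v = (-3, -3, 3), so v_2 = -3.

-3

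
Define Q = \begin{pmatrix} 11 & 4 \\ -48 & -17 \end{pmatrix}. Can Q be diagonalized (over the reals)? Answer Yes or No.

Characteristic polynomial: p(μ) = μ^2 + 6μ + 5 = (μ + 1)(μ + 5).
All 2 eigenvalues are distinct, so Q is diagonalizable.

Yes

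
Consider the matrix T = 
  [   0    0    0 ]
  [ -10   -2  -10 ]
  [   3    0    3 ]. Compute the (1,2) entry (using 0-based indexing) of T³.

Characteristic polynomial: s^3 - s^2 - 6s = s(s - 3)(s + 2), so the eigenvalues are -2, 0, 3.
s=0: eigenvector (1, 0, -1).
s=-2: eigenvector (0, 1, 0).
s=3: eigenvector (0, -2, 1).
P = [[1, 0, 0], [0, 1, -2], [-1, 0, 1]], D = diag(0, -2, 3), P⁻¹ = [[1, 0, 0], [2, 1, 2], [1, 0, 1]].
T³ = P·diag(0, -8, 27)·P⁻¹ = [[0, 0, 0], [-70, -8, -70], [27, 0, 27]].
The requested entry is -70.

-70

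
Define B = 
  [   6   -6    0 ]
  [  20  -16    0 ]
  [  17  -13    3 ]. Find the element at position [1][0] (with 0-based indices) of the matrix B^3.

1520

Characteristic polynomial: t^3 + 7t^2 - 6t - 72 = (t - 3)(t + 4)(t + 6), so the eigenvalues are -6, -4, 3.
t=-4: eigenvector (3, 5, 2).
t=-6: eigenvector (1, 2, 1).
t=3: eigenvector (0, 0, 1).
P = [[3, 1, 0], [5, 2, 0], [2, 1, 1]], D = diag(-4, -6, 3), P⁻¹ = [[2, -1, 0], [-5, 3, 0], [1, -1, 1]].
B³ = P·diag(-64, -216, 27)·P⁻¹ = [[696, -456, 0], [1520, -976, 0], [851, -547, 27]].
The requested entry is 1520.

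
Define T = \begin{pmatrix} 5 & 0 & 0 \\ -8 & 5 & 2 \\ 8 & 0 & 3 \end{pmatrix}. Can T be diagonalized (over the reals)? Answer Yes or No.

Characteristic polynomial: p(r) = r^3 - 13r^2 + 55r - 75 = (r - 5)^2(r - 3).
r = 5 has algebraic multiplicity 2; rank(T − 5I) = 1, so geometric multiplicity = 2.
Every eigenvalue has geometric = algebraic multiplicity, so T is diagonalizable.

Yes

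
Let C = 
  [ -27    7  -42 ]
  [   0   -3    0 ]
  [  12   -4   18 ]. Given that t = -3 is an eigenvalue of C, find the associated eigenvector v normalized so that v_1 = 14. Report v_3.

-8

C + 3I = [[-24, 7, -42], [0, 0, 0], [12, -4, 21]].
Solving (C + 3I)v = 0 gives the eigenspace spanned by (14, 0, -8).
With v_1 = 14, v = (14, 0, -8), so v_3 = -8.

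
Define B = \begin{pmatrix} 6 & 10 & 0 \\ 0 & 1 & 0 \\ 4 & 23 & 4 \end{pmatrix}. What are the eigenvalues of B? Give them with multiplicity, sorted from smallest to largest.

Characteristic polynomial: p(μ) = μ^3 - 11μ^2 + 34μ - 24 = (μ - 6)(μ - 4)(μ - 1).
Roots (with multiplicity): 1, 4, 6.

1, 4, 6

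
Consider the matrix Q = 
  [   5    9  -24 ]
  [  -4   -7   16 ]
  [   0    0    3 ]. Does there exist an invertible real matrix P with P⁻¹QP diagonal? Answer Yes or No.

Characteristic polynomial: p(λ) = λ^3 - λ^2 - 5λ - 3 = (λ - 3)(λ + 1)^2.
λ = -1 has algebraic multiplicity 2; rank(Q + 1I) = 2, so geometric multiplicity = 1.
Geometric multiplicity < algebraic multiplicity, so Q is not diagonalizable.

No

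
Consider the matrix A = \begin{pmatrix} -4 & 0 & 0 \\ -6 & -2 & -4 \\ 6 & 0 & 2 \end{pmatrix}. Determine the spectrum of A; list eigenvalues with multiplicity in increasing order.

Characteristic polynomial: p(s) = s^3 + 4s^2 - 4s - 16 = (s - 2)(s + 2)(s + 4).
Roots (with multiplicity): -4, -2, 2.

-4, -2, 2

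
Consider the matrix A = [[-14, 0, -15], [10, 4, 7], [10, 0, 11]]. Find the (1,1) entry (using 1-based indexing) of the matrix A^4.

Characteristic polynomial: t^3 - t^2 - 16t + 16 = (t - 4)(t - 1)(t + 4), so the eigenvalues are -4, 1, 4.
t=-4: eigenvector (3, -2, -2).
t=4: eigenvector (0, 1, 0).
t=1: eigenvector (-1, 1, 1).
P = [[3, 0, -1], [-2, 1, 1], [-2, 0, 1]], D = diag(-4, 4, 1), P⁻¹ = [[1, 0, 1], [0, 1, -1], [2, 0, 3]].
A⁴ = P·diag(256, 256, 1)·P⁻¹ = [[766, 0, 765], [-510, 256, -765], [-510, 0, -509]].
The requested entry is 766.

766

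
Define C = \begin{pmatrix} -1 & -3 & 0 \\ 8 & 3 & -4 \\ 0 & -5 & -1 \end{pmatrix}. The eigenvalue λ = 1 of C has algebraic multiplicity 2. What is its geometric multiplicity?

C − 1I = [[-2, -3, 0], [8, 2, -4], [0, -5, -2]].
This matrix has rank 2, so its null space has dimension 3 − 2 = 1.

1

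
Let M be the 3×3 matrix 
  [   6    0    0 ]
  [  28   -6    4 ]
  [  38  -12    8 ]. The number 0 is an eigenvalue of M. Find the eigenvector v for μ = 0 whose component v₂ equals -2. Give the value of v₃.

M = [[6, 0, 0], [28, -6, 4], [38, -12, 8]].
Solving (M)v = 0 gives the eigenspace spanned by (0, -2, -3).
With v₂ = -2, v = (0, -2, -3), so v₃ = -3.

-3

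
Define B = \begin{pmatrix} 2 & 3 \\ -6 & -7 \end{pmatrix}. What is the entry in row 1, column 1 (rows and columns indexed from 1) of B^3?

Characteristic polynomial: λ^2 + 5λ + 4 = (λ + 1)(λ + 4), so the eigenvalues are -4, -1.
λ=-1: eigenvector (1, -1).
λ=-4: eigenvector (-1, 2).
P = [[1, -1], [-1, 2]], D = diag(-1, -4), P⁻¹ = [[2, 1], [1, 1]].
B³ = P·diag(-1, -64)·P⁻¹ = [[62, 63], [-126, -127]].
The requested entry is 62.

62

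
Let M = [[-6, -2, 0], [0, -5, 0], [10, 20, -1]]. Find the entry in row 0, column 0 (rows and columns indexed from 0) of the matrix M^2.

Characteristic polynomial: μ^3 + 12μ^2 + 41μ + 30 = (μ + 1)(μ + 5)(μ + 6), so the eigenvalues are -6, -5, -1.
μ=-5: eigenvector (-2, 1, 0).
μ=-6: eigenvector (1, 0, -2).
μ=-1: eigenvector (0, 0, 1).
P = [[-2, 1, 0], [1, 0, 0], [0, -2, 1]], D = diag(-5, -6, -1), P⁻¹ = [[0, 1, 0], [1, 2, 0], [2, 4, 1]].
M² = P·diag(25, 36, 1)·P⁻¹ = [[36, 22, 0], [0, 25, 0], [-70, -140, 1]].
The requested entry is 36.

36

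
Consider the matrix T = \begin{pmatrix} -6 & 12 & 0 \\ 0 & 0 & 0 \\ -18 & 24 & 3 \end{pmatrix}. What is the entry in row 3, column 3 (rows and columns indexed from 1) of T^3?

Characteristic polynomial: μ^3 + 3μ^2 - 18μ = μ(μ - 3)(μ + 6), so the eigenvalues are -6, 0, 3.
μ=-6: eigenvector (1, 0, 2).
μ=0: eigenvector (2, 1, 4).
μ=3: eigenvector (0, 0, 1).
P = [[1, 2, 0], [0, 1, 0], [2, 4, 1]], D = diag(-6, 0, 3), P⁻¹ = [[1, -2, 0], [0, 1, 0], [-2, 0, 1]].
T³ = P·diag(-216, 0, 27)·P⁻¹ = [[-216, 432, 0], [0, 0, 0], [-486, 864, 27]].
The requested entry is 27.

27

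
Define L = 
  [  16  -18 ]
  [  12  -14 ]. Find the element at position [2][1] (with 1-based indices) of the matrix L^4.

Characteristic polynomial: t^2 - 2t - 8 = (t - 4)(t + 2), so the eigenvalues are -2, 4.
t=4: eigenvector (3, 2).
t=-2: eigenvector (1, 1).
P = [[3, 1], [2, 1]], D = diag(4, -2), P⁻¹ = [[1, -1], [-2, 3]].
L⁴ = P·diag(256, 16)·P⁻¹ = [[736, -720], [480, -464]].
The requested entry is 480.

480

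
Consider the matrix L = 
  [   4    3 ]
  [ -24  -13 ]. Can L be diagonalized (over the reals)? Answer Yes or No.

Yes

Characteristic polynomial: p(λ) = λ^2 + 9λ + 20 = (λ + 4)(λ + 5).
All 2 eigenvalues are distinct, so L is diagonalizable.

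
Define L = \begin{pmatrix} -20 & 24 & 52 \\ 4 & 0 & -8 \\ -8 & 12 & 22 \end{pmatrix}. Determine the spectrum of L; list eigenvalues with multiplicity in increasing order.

-4, 0, 6

Characteristic polynomial: p(t) = t^3 - 2t^2 - 24t = t(t - 6)(t + 4).
Roots (with multiplicity): -4, 0, 6.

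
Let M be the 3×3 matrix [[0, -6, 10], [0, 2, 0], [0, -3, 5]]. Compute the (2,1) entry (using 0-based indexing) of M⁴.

-609

Characteristic polynomial: r^3 - 7r^2 + 10r = r(r - 5)(r - 2), so the eigenvalues are 0, 2, 5.
r=2: eigenvector (2, 1, 1).
r=0: eigenvector (1, 0, 0).
r=5: eigenvector (2, 0, 1).
P = [[2, 1, 2], [1, 0, 0], [1, 0, 1]], D = diag(2, 0, 5), P⁻¹ = [[0, 1, 0], [1, 0, -2], [0, -1, 1]].
M⁴ = P·diag(16, 0, 625)·P⁻¹ = [[0, -1218, 1250], [0, 16, 0], [0, -609, 625]].
The requested entry is -609.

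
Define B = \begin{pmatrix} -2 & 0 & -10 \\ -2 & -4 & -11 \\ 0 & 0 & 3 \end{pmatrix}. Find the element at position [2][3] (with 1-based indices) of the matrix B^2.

Characteristic polynomial: λ^3 + 3λ^2 - 10λ - 24 = (λ - 3)(λ + 2)(λ + 4), so the eigenvalues are -4, -2, 3.
λ=-4: eigenvector (0, 1, 0).
λ=-2: eigenvector (1, -1, 0).
λ=3: eigenvector (-2, -1, 1).
P = [[0, 1, -2], [1, -1, -1], [0, 0, 1]], D = diag(-4, -2, 3), P⁻¹ = [[1, 1, 3], [1, 0, 2], [0, 0, 1]].
B² = P·diag(16, 4, 9)·P⁻¹ = [[4, 0, -10], [12, 16, 31], [0, 0, 9]].
The requested entry is 31.

31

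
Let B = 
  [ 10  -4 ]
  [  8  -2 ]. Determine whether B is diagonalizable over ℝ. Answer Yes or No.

Characteristic polynomial: p(λ) = λ^2 - 8λ + 12 = (λ - 6)(λ - 2).
All 2 eigenvalues are distinct, so B is diagonalizable.

Yes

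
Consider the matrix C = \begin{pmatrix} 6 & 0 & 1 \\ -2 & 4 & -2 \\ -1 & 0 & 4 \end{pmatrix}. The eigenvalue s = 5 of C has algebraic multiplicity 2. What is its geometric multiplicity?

C − 5I = [[1, 0, 1], [-2, -1, -2], [-1, 0, -1]].
This matrix has rank 2, so its null space has dimension 3 − 2 = 1.

1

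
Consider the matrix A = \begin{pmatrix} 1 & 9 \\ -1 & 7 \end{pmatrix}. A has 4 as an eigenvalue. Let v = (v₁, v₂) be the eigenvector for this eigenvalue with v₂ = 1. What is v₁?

A − 4I = [[-3, 9], [-1, 3]].
Solving (A − 4I)v = 0 gives the eigenspace spanned by (3, 1).
With v₂ = 1, v = (3, 1), so v₁ = 3.

3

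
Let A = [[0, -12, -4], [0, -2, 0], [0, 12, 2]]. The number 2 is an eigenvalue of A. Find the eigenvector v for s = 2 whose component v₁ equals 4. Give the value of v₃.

A − 2I = [[-2, -12, -4], [0, -4, 0], [0, 12, 0]].
Solving (A − 2I)v = 0 gives the eigenspace spanned by (4, 0, -2).
With v₁ = 4, v = (4, 0, -2), so v₃ = -2.

-2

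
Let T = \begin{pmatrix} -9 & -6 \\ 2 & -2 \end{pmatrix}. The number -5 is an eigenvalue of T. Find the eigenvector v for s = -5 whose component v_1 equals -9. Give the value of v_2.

T + 5I = [[-4, -6], [2, 3]].
Solving (T + 5I)v = 0 gives the eigenspace spanned by (-9, 6).
With v_1 = -9, v = (-9, 6), so v_2 = 6.

6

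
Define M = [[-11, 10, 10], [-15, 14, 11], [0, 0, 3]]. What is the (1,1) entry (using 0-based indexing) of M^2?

46

Characteristic polynomial: t^3 - 6t^2 + 5t + 12 = (t - 4)(t - 3)(t + 1), so the eigenvalues are -1, 3, 4.
t=-1: eigenvector (1, 1, 0).
t=4: eigenvector (2, 3, 0).
t=3: eigenvector (0, -1, 1).
P = [[1, 2, 0], [1, 3, -1], [0, 0, 1]], D = diag(-1, 4, 3), P⁻¹ = [[3, -2, -2], [-1, 1, 1], [0, 0, 1]].
M² = P·diag(1, 16, 9)·P⁻¹ = [[-29, 30, 30], [-45, 46, 37], [0, 0, 9]].
The requested entry is 46.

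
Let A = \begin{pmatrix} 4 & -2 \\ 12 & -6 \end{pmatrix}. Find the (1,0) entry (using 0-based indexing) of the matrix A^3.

48

Characteristic polynomial: λ^2 + 2λ = λ(λ + 2), so the eigenvalues are -2, 0.
λ=-2: eigenvector (1, 3).
λ=0: eigenvector (1, 2).
P = [[1, 1], [3, 2]], D = diag(-2, 0), P⁻¹ = [[-2, 1], [3, -1]].
A³ = P·diag(-8, 0)·P⁻¹ = [[16, -8], [48, -24]].
The requested entry is 48.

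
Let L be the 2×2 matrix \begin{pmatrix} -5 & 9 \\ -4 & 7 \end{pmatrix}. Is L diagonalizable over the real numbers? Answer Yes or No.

Characteristic polynomial: p(s) = s^2 - 2s + 1 = (s - 1)^2.
s = 1 has algebraic multiplicity 2; rank(L − 1I) = 1, so geometric multiplicity = 1.
Geometric multiplicity < algebraic multiplicity, so L is not diagonalizable.

No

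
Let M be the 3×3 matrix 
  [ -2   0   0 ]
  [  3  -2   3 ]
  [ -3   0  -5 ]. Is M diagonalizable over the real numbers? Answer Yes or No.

Characteristic polynomial: p(μ) = μ^3 + 9μ^2 + 24μ + 20 = (μ + 2)^2(μ + 5).
μ = -2 has algebraic multiplicity 2; rank(M + 2I) = 1, so geometric multiplicity = 2.
Every eigenvalue has geometric = algebraic multiplicity, so M is diagonalizable.

Yes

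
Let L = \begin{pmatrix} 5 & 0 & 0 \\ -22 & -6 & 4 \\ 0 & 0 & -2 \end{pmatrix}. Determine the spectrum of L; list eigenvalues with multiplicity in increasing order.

-6, -2, 5

Characteristic polynomial: p(μ) = μ^3 + 3μ^2 - 28μ - 60 = (μ - 5)(μ + 2)(μ + 6).
Roots (with multiplicity): -6, -2, 5.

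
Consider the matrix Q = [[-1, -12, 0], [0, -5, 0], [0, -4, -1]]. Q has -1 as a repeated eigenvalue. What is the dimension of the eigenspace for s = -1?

Q + 1I = [[0, -12, 0], [0, -4, 0], [0, -4, 0]].
This matrix has rank 1, so its null space has dimension 3 − 1 = 2.

2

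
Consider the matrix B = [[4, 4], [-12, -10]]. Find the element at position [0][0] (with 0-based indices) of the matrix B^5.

Characteristic polynomial: μ^2 + 6μ + 8 = (μ + 2)(μ + 4), so the eigenvalues are -4, -2.
μ=-4: eigenvector (-1, 2).
μ=-2: eigenvector (2, -3).
P = [[-1, 2], [2, -3]], D = diag(-4, -2), P⁻¹ = [[3, 2], [2, 1]].
B⁵ = P·diag(-1024, -32)·P⁻¹ = [[2944, 1984], [-5952, -4000]].
The requested entry is 2944.

2944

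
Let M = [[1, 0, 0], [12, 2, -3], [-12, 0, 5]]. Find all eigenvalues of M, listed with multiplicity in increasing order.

1, 2, 5

Characteristic polynomial: p(s) = s^3 - 8s^2 + 17s - 10 = (s - 5)(s - 2)(s - 1).
Roots (with multiplicity): 1, 2, 5.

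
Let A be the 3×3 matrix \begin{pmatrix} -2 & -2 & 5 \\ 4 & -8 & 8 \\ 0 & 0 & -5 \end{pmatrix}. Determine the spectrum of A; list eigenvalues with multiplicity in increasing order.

-6, -5, -4

Characteristic polynomial: p(r) = r^3 + 15r^2 + 74r + 120 = (r + 4)(r + 5)(r + 6).
Roots (with multiplicity): -6, -5, -4.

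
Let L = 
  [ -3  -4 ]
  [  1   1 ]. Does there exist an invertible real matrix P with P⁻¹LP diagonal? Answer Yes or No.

Characteristic polynomial: p(λ) = λ^2 + 2λ + 1 = (λ + 1)^2.
λ = -1 has algebraic multiplicity 2; rank(L + 1I) = 1, so geometric multiplicity = 1.
Geometric multiplicity < algebraic multiplicity, so L is not diagonalizable.

No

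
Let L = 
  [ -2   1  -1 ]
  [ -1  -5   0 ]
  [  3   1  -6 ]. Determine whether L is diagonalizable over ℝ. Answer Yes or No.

Characteristic polynomial: p(r) = r^3 + 13r^2 + 56r + 80 = (r + 4)^2(r + 5).
r = -4 has algebraic multiplicity 2; rank(L + 4I) = 2, so geometric multiplicity = 1.
Geometric multiplicity < algebraic multiplicity, so L is not diagonalizable.

No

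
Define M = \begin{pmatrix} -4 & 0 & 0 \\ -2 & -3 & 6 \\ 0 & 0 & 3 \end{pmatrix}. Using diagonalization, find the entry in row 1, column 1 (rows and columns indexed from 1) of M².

16

Characteristic polynomial: r^3 + 4r^2 - 9r - 36 = (r - 3)(r + 3)(r + 4), so the eigenvalues are -4, -3, 3.
r=-3: eigenvector (0, 1, 0).
r=-4: eigenvector (1, 2, 0).
r=3: eigenvector (0, 1, 1).
P = [[0, 1, 0], [1, 2, 1], [0, 0, 1]], D = diag(-3, -4, 3), P⁻¹ = [[-2, 1, -1], [1, 0, 0], [0, 0, 1]].
M² = P·diag(9, 16, 9)·P⁻¹ = [[16, 0, 0], [14, 9, 0], [0, 0, 9]].
The requested entry is 16.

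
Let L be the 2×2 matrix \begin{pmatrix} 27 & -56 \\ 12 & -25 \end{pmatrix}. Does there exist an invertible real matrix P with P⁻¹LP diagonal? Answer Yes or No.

Characteristic polynomial: p(t) = t^2 - 2t - 3 = (t - 3)(t + 1).
All 2 eigenvalues are distinct, so L is diagonalizable.

Yes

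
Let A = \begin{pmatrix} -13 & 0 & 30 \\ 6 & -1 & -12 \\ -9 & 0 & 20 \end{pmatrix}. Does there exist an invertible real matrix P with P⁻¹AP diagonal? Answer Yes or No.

Characteristic polynomial: p(r) = r^3 - 6r^2 + 3r + 10 = (r - 5)(r - 2)(r + 1).
All 3 eigenvalues are distinct, so A is diagonalizable.

Yes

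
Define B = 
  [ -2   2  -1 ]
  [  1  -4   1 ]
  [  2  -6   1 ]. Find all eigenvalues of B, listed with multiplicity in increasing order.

Characteristic polynomial: p(μ) = μ^3 + 5μ^2 + 8μ + 4 = (μ + 1)(μ + 2)^2.
Roots (with multiplicity): -2, -2, -1.

-2, -2, -1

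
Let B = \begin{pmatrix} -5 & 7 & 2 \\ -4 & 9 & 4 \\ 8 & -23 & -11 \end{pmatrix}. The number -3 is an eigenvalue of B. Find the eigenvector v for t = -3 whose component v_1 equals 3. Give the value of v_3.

3

B + 3I = [[-2, 7, 2], [-4, 12, 4], [8, -23, -8]].
Solving (B + 3I)v = 0 gives the eigenspace spanned by (3, 0, 3).
With v_1 = 3, v = (3, 0, 3), so v_3 = 3.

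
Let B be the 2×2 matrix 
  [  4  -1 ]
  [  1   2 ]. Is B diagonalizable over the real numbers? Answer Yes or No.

No

Characteristic polynomial: p(t) = t^2 - 6t + 9 = (t - 3)^2.
t = 3 has algebraic multiplicity 2; rank(B − 3I) = 1, so geometric multiplicity = 1.
Geometric multiplicity < algebraic multiplicity, so B is not diagonalizable.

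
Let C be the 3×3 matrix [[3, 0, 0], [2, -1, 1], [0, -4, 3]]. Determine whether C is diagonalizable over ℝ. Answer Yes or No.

Characteristic polynomial: p(s) = s^3 - 5s^2 + 7s - 3 = (s - 3)(s - 1)^2.
s = 1 has algebraic multiplicity 2; rank(C − 1I) = 2, so geometric multiplicity = 1.
Geometric multiplicity < algebraic multiplicity, so C is not diagonalizable.

No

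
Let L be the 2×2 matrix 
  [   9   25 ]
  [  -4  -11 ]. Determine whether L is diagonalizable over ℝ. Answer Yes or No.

Characteristic polynomial: p(s) = s^2 + 2s + 1 = (s + 1)^2.
s = -1 has algebraic multiplicity 2; rank(L + 1I) = 1, so geometric multiplicity = 1.
Geometric multiplicity < algebraic multiplicity, so L is not diagonalizable.

No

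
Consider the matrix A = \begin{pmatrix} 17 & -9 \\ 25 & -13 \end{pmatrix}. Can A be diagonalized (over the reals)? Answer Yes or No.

No

Characteristic polynomial: p(t) = t^2 - 4t + 4 = (t - 2)^2.
t = 2 has algebraic multiplicity 2; rank(A − 2I) = 1, so geometric multiplicity = 1.
Geometric multiplicity < algebraic multiplicity, so A is not diagonalizable.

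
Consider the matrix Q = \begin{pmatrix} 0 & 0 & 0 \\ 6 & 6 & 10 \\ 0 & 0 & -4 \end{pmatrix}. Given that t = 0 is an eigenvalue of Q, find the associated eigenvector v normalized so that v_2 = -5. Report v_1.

5

Q = [[0, 0, 0], [6, 6, 10], [0, 0, -4]].
Solving (Q)v = 0 gives the eigenspace spanned by (5, -5, 0).
With v_2 = -5, v = (5, -5, 0), so v_1 = 5.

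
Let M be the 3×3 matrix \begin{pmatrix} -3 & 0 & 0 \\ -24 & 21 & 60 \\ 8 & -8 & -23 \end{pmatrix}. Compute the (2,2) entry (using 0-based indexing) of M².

Characteristic polynomial: λ^3 + 5λ^2 + 3λ - 9 = (λ - 1)(λ + 3)^2, so the eigenvalues are -3, -3, 1.
λ=1: eigenvector (0, -3, 1).
λ=-3: eigenvector (1, 1, 0).
λ=-3: eigenvector (1, 6, -2).
P = [[0, 1, 1], [-3, 1, 6], [1, 0, -2]], D = diag(1, -3, -3), P⁻¹ = [[2, -2, -5], [0, 1, 3], [1, -1, -3]].
M² = P·diag(1, 9, 9)·P⁻¹ = [[9, 0, 0], [48, -39, -120], [-16, 16, 49]].
The requested entry is 49.

49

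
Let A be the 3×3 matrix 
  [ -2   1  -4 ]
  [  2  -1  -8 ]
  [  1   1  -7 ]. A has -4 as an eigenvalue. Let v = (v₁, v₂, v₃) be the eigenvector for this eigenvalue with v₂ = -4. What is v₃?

A + 4I = [[2, 1, -4], [2, 3, -8], [1, 1, -3]].
Solving (A + 4I)v = 0 gives the eigenspace spanned by (-2, -4, -2).
With v₂ = -4, v = (-2, -4, -2), so v₃ = -2.

-2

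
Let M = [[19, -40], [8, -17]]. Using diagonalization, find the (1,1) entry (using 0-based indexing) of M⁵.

Characteristic polynomial: s^2 - 2s - 3 = (s - 3)(s + 1), so the eigenvalues are -1, 3.
s=-1: eigenvector (2, 1).
s=3: eigenvector (5, 2).
P = [[2, 5], [1, 2]], D = diag(-1, 3), P⁻¹ = [[-2, 5], [1, -2]].
M⁵ = P·diag(-1, 243)·P⁻¹ = [[1219, -2440], [488, -977]].
The requested entry is -977.

-977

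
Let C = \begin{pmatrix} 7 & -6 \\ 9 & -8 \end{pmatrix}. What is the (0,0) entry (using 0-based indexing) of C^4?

Characteristic polynomial: t^2 + t - 2 = (t - 1)(t + 2), so the eigenvalues are -2, 1.
t=1: eigenvector (1, 1).
t=-2: eigenvector (-2, -3).
P = [[1, -2], [1, -3]], D = diag(1, -2), P⁻¹ = [[3, -2], [1, -1]].
C⁴ = P·diag(1, 16)·P⁻¹ = [[-29, 30], [-45, 46]].
The requested entry is -29.

-29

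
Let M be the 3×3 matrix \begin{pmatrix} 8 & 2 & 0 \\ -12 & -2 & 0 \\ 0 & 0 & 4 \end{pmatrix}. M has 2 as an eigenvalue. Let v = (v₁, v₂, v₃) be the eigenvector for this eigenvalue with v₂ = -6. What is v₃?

M − 2I = [[6, 2, 0], [-12, -4, 0], [0, 0, 2]].
Solving (M − 2I)v = 0 gives the eigenspace spanned by (2, -6, 0).
With v₂ = -6, v = (2, -6, 0), so v₃ = 0.

0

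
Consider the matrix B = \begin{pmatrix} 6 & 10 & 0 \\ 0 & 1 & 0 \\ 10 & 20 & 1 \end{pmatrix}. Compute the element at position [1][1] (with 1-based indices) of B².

Characteristic polynomial: r^3 - 8r^2 + 13r - 6 = (r - 6)(r - 1)^2, so the eigenvalues are 1, 1, 6.
r=1: eigenvector (-2, 1, -3).
r=6: eigenvector (1, 0, 2).
r=1: eigenvector (0, 0, 1).
P = [[-2, 1, 0], [1, 0, 0], [-3, 2, 1]], D = diag(1, 6, 1), P⁻¹ = [[0, 1, 0], [1, 2, 0], [-2, -1, 1]].
B² = P·diag(1, 36, 1)·P⁻¹ = [[36, 70, 0], [0, 1, 0], [70, 140, 1]].
The requested entry is 36.

36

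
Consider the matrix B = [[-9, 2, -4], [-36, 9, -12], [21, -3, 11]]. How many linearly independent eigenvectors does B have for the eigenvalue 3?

1

B − 3I = [[-12, 2, -4], [-36, 6, -12], [21, -3, 8]].
This matrix has rank 2, so its null space has dimension 3 − 2 = 1.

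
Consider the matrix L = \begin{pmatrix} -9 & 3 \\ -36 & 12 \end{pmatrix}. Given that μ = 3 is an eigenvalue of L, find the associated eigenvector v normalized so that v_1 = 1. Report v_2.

4

L − 3I = [[-12, 3], [-36, 9]].
Solving (L − 3I)v = 0 gives the eigenspace spanned by (1, 4).
With v_1 = 1, v = (1, 4), so v_2 = 4.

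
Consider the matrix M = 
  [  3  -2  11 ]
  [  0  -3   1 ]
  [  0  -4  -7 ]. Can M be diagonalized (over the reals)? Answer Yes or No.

Characteristic polynomial: p(r) = r^3 + 7r^2 - 5r - 75 = (r - 3)(r + 5)^2.
r = -5 has algebraic multiplicity 2; rank(M + 5I) = 2, so geometric multiplicity = 1.
Geometric multiplicity < algebraic multiplicity, so M is not diagonalizable.

No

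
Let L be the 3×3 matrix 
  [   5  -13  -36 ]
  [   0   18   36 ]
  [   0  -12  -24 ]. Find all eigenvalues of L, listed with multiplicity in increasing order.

-6, 0, 5

Characteristic polynomial: p(r) = r^3 + r^2 - 30r = r(r - 5)(r + 6).
Roots (with multiplicity): -6, 0, 5.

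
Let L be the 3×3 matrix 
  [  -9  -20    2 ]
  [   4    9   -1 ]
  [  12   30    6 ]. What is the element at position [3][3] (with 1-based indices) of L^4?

Characteristic polynomial: λ^3 - 6λ^2 + 5λ + 12 = (λ - 4)(λ - 3)(λ + 1), so the eigenvalues are -1, 3, 4.
λ=-1: eigenvector (5, -2, 0).
λ=3: eigenvector (-2, 1, -2).
λ=4: eigenvector (2, -1, 3).
P = [[5, -2, 2], [-2, 1, -1], [0, -2, 3]], D = diag(-1, 3, 4), P⁻¹ = [[1, 2, 0], [6, 15, 1], [4, 10, 1]].
L⁴ = P·diag(1, 81, 256)·P⁻¹ = [[1081, 2700, 350], [-540, -1349, -175], [2100, 5250, 606]].
The requested entry is 606.

606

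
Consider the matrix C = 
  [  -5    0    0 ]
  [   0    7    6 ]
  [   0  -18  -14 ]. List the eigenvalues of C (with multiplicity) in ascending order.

-5, -5, -2

Characteristic polynomial: p(r) = r^3 + 12r^2 + 45r + 50 = (r + 2)(r + 5)^2.
Roots (with multiplicity): -5, -5, -2.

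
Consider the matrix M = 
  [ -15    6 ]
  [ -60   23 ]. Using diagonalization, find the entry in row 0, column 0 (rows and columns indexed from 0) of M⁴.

Characteristic polynomial: r^2 - 8r + 15 = (r - 5)(r - 3), so the eigenvalues are 3, 5.
r=5: eigenvector (3, 10).
r=3: eigenvector (1, 3).
P = [[3, 1], [10, 3]], D = diag(5, 3), P⁻¹ = [[-3, 1], [10, -3]].
M⁴ = P·diag(625, 81)·P⁻¹ = [[-4815, 1632], [-16320, 5521]].
The requested entry is -4815.

-4815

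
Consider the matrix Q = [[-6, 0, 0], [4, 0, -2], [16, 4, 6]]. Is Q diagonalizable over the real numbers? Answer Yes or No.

Yes

Characteristic polynomial: p(λ) = λ^3 - 28λ + 48 = (λ - 4)(λ - 2)(λ + 6).
All 3 eigenvalues are distinct, so Q is diagonalizable.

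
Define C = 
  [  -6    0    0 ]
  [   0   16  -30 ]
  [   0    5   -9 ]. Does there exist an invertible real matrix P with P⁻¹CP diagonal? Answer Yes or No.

Yes

Characteristic polynomial: p(t) = t^3 - t^2 - 36t + 36 = (t - 6)(t - 1)(t + 6).
All 3 eigenvalues are distinct, so C is diagonalizable.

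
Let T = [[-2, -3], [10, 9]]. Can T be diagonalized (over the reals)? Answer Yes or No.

Yes

Characteristic polynomial: p(μ) = μ^2 - 7μ + 12 = (μ - 4)(μ - 3).
All 2 eigenvalues are distinct, so T is diagonalizable.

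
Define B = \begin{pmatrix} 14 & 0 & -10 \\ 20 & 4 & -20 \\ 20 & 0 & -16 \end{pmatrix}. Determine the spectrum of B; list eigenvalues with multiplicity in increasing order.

-6, 4, 4

Characteristic polynomial: p(μ) = μ^3 - 2μ^2 - 32μ + 96 = (μ - 4)^2(μ + 6).
Roots (with multiplicity): -6, 4, 4.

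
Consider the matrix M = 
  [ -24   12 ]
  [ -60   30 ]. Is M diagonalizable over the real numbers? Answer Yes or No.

Characteristic polynomial: p(r) = r^2 - 6r = r(r - 6).
All 2 eigenvalues are distinct, so M is diagonalizable.

Yes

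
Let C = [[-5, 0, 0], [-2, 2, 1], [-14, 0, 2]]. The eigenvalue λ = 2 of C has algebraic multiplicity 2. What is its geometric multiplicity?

C − 2I = [[-7, 0, 0], [-2, 0, 1], [-14, 0, 0]].
This matrix has rank 2, so its null space has dimension 3 − 2 = 1.

1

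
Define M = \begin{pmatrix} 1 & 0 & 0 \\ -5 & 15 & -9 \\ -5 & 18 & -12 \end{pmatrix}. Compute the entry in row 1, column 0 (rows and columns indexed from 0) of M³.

-215

Characteristic polynomial: μ^3 - 4μ^2 - 15μ + 18 = (μ - 6)(μ - 1)(μ + 3), so the eigenvalues are -3, 1, 6.
μ=6: eigenvector (0, -1, -1).
μ=-3: eigenvector (0, 1, 2).
μ=1: eigenvector (1, 1, 1).
P = [[0, 0, 1], [-1, 1, 1], [-1, 2, 1]], D = diag(6, -3, 1), P⁻¹ = [[1, -2, 1], [0, -1, 1], [1, 0, 0]].
M³ = P·diag(216, -27, 1)·P⁻¹ = [[1, 0, 0], [-215, 459, -243], [-215, 486, -270]].
The requested entry is -215.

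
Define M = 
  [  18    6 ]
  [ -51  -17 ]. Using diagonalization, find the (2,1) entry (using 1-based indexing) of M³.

Characteristic polynomial: s^2 - s = s(s - 1), so the eigenvalues are 0, 1.
s=1: eigenvector (6, -17).
s=0: eigenvector (1, -3).
P = [[6, 1], [-17, -3]], D = diag(1, 0), P⁻¹ = [[3, 1], [-17, -6]].
M³ = P·diag(1, 0)·P⁻¹ = [[18, 6], [-51, -17]].
The requested entry is -51.

-51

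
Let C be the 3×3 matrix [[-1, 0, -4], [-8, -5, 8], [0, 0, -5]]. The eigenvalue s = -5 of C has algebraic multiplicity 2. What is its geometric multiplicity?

2

C + 5I = [[4, 0, -4], [-8, 0, 8], [0, 0, 0]].
This matrix has rank 1, so its null space has dimension 3 − 1 = 2.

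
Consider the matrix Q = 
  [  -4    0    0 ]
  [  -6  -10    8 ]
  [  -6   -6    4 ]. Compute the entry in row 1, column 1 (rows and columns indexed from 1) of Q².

Characteristic polynomial: t^3 + 10t^2 + 32t + 32 = (t + 2)(t + 4)^2, so the eigenvalues are -4, -4, -2.
t=-4: eigenvector (1, -1, 0).
t=-2: eigenvector (0, -1, -1).
t=-4: eigenvector (0, 4, 3).
P = [[1, 0, 0], [-1, -1, 4], [0, -1, 3]], D = diag(-4, -2, -4), P⁻¹ = [[1, 0, 0], [3, 3, -4], [1, 1, -1]].
Q² = P·diag(16, 4, 16)·P⁻¹ = [[16, 0, 0], [36, 52, -48], [36, 36, -32]].
The requested entry is 16.

16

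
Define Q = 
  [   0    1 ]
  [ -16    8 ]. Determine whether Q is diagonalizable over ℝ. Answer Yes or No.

No

Characteristic polynomial: p(r) = r^2 - 8r + 16 = (r - 4)^2.
r = 4 has algebraic multiplicity 2; rank(Q − 4I) = 1, so geometric multiplicity = 1.
Geometric multiplicity < algebraic multiplicity, so Q is not diagonalizable.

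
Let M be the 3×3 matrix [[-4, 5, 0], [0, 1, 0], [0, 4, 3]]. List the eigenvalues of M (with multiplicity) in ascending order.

-4, 1, 3

Characteristic polynomial: p(λ) = λ^3 - 13λ + 12 = (λ - 3)(λ - 1)(λ + 4).
Roots (with multiplicity): -4, 1, 3.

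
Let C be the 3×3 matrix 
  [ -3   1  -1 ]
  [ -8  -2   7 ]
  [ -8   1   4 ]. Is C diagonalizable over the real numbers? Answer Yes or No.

No

Characteristic polynomial: p(r) = r^3 + r^2 - 21r - 45 = (r - 5)(r + 3)^2.
r = -3 has algebraic multiplicity 2; rank(C + 3I) = 2, so geometric multiplicity = 1.
Geometric multiplicity < algebraic multiplicity, so C is not diagonalizable.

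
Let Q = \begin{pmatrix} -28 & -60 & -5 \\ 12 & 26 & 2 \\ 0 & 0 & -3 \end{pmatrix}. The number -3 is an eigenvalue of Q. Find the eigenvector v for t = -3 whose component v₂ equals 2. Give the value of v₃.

Q + 3I = [[-25, -60, -5], [12, 29, 2], [0, 0, 0]].
Solving (Q + 3I)v = 0 gives the eigenspace spanned by (-5, 2, 1).
With v₂ = 2, v = (-5, 2, 1), so v₃ = 1.

1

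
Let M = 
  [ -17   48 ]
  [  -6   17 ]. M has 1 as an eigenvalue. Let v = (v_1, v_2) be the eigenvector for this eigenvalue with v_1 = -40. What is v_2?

M − 1I = [[-18, 48], [-6, 16]].
Solving (M − 1I)v = 0 gives the eigenspace spanned by (-40, -15).
With v_1 = -40, v = (-40, -15), so v_2 = -15.

-15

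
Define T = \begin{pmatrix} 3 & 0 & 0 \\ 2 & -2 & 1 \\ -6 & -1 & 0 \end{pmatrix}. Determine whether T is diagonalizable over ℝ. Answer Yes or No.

No

Characteristic polynomial: p(λ) = λ^3 - λ^2 - 5λ - 3 = (λ - 3)(λ + 1)^2.
λ = -1 has algebraic multiplicity 2; rank(T + 1I) = 2, so geometric multiplicity = 1.
Geometric multiplicity < algebraic multiplicity, so T is not diagonalizable.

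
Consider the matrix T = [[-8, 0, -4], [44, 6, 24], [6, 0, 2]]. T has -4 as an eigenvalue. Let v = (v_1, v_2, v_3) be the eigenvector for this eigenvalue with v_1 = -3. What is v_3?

3

T + 4I = [[-4, 0, -4], [44, 10, 24], [6, 0, 6]].
Solving (T + 4I)v = 0 gives the eigenspace spanned by (-3, 6, 3).
With v_1 = -3, v = (-3, 6, 3), so v_3 = 3.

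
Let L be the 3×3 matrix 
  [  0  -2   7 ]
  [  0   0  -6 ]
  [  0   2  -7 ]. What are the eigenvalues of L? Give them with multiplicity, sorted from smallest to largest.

-4, -3, 0

Characteristic polynomial: p(t) = t^3 + 7t^2 + 12t = t(t + 3)(t + 4).
Roots (with multiplicity): -4, -3, 0.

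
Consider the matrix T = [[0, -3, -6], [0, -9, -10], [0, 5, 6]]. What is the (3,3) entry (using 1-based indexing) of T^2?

Characteristic polynomial: r^3 + 3r^2 - 4r = r(r - 1)(r + 4), so the eigenvalues are -4, 0, 1.
r=0: eigenvector (1, 0, 0).
r=1: eigenvector (-3, -1, 1).
r=-4: eigenvector (0, -2, 1).
P = [[1, -3, 0], [0, -1, -2], [0, 1, 1]], D = diag(0, 1, -4), P⁻¹ = [[1, 3, 6], [0, 1, 2], [0, -1, -1]].
T² = P·diag(0, 1, 16)·P⁻¹ = [[0, -3, -6], [0, 31, 30], [0, -15, -14]].
The requested entry is -14.

-14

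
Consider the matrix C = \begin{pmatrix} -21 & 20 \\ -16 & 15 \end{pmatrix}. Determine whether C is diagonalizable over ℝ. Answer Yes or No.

Characteristic polynomial: p(r) = r^2 + 6r + 5 = (r + 1)(r + 5).
All 2 eigenvalues are distinct, so C is diagonalizable.

Yes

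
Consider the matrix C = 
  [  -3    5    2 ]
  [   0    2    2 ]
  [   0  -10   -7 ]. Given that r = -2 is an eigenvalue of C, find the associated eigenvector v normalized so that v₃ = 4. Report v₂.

C + 2I = [[-1, 5, 2], [0, 4, 2], [0, -10, -5]].
Solving (C + 2I)v = 0 gives the eigenspace spanned by (-2, -2, 4).
With v₃ = 4, v = (-2, -2, 4), so v₂ = -2.

-2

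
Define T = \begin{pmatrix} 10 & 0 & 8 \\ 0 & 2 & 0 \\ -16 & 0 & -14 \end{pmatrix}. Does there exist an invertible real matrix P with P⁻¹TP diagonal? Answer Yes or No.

Yes

Characteristic polynomial: p(λ) = λ^3 + 2λ^2 - 20λ + 24 = (λ - 2)^2(λ + 6).
λ = 2 has algebraic multiplicity 2; rank(T − 2I) = 1, so geometric multiplicity = 2.
Every eigenvalue has geometric = algebraic multiplicity, so T is diagonalizable.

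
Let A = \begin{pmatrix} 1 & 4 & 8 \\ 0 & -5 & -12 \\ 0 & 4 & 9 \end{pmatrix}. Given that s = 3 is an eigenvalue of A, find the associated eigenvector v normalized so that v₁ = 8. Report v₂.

A − 3I = [[-2, 4, 8], [0, -8, -12], [0, 4, 6]].
Solving (A − 3I)v = 0 gives the eigenspace spanned by (8, -12, 8).
With v₁ = 8, v = (8, -12, 8), so v₂ = -12.

-12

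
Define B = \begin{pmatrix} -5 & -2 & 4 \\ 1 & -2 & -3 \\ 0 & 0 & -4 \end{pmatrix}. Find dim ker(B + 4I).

B + 4I = [[-1, -2, 4], [1, 2, -3], [0, 0, 0]].
This matrix has rank 2, so its null space has dimension 3 − 2 = 1.

1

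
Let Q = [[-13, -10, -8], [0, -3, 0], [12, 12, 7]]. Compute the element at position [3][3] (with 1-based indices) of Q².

-47

Characteristic polynomial: s^3 + 9s^2 + 23s + 15 = (s + 1)(s + 3)(s + 5), so the eigenvalues are -5, -3, -1.
s=-5: eigenvector (1, 0, -1).
s=-3: eigenvector (-1, 1, 0).
s=-1: eigenvector (-2, 0, 3).
P = [[1, -1, -2], [0, 1, 0], [-1, 0, 3]], D = diag(-5, -3, -1), P⁻¹ = [[3, 3, 2], [0, 1, 0], [1, 1, 1]].
Q² = P·diag(25, 9, 1)·P⁻¹ = [[73, 64, 48], [0, 9, 0], [-72, -72, -47]].
The requested entry is -47.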